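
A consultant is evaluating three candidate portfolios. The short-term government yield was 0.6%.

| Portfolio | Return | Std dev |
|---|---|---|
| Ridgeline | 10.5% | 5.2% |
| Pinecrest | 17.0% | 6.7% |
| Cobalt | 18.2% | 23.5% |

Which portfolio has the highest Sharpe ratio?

Ridgeline: Sharpe ratio = (10.5% − 0.6%) / 5.2% = 1.904
Pinecrest: Sharpe ratio = (17.0% − 0.6%) / 6.7% = 2.448
Cobalt: Sharpe ratio = (18.2% − 0.6%) / 23.5% = 0.749
Highest: Pinecrest (2.448).

Pinecrest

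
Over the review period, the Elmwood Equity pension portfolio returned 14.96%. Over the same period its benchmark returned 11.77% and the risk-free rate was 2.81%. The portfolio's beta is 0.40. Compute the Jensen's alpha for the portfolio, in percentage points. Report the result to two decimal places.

CAPM expected return = Rf + β(Rm − Rf) = 2.81% + 0.40 × (11.77% − 2.81%) = 2.81 + 0.40 × 8.96 = 6.3940%
Jensen's α = Rp − E[R] = 14.96% − 6.3940% = 8.5660

8.57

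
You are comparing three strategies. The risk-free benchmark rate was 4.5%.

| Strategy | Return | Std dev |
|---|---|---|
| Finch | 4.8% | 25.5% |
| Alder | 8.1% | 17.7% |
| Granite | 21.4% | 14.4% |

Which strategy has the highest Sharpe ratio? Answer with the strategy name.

Finch: Sharpe ratio = (4.8% − 4.5%) / 25.5% = 0.012
Alder: Sharpe ratio = (8.1% − 4.5%) / 17.7% = 0.203
Granite: Sharpe ratio = (21.4% − 4.5%) / 14.4% = 1.174
Highest: Granite (1.174).

Granite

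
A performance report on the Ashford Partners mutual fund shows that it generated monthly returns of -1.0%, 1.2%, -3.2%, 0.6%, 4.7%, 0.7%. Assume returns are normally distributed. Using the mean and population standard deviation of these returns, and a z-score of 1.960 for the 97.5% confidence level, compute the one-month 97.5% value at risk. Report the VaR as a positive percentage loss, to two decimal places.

4.17

r̄ = (-1 + 1.2 − 3.2 + 0.6 + 4.7 + 0.7) / 6 = 0.5000%
Σ(r − r̄)² = (-1 − 0.5000)² + (1.2 − 0.5000)² + … = 34.1200
population σ = √(34.1200 / 6) = √5.6867 = 2.3847%
VaR = −(r̄ − z·σ) = −(0.5000 − 1.960 × 2.3847) = −(-4.1740) = 4.1740%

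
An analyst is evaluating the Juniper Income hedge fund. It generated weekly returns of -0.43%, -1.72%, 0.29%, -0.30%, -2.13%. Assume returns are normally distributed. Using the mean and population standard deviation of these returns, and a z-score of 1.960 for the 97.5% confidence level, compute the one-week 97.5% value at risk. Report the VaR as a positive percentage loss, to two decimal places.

μ = (-0.43 − 1.72 + 0.29 − 0.3 − 2.13) / 5 = -0.8580%
Σ(r − μ)² = 4.1735; population σ = √(4.1735/5) = 0.9136%
VaR = −(μ − z·σ) = −(-0.8580 − 1.960 × 0.9136) = −(-2.6487) = 2.6487%

2.65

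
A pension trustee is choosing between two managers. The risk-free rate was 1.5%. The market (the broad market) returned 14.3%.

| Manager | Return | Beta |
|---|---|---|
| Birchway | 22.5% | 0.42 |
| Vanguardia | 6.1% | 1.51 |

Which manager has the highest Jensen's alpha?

Birchway

Birchway: α = 22.5% − [1.5% + 0.42 × (14.3% − 1.5%)] = 15.624
Vanguardia: α = 6.1% − [1.5% + 1.51 × (14.3% − 1.5%)] = -14.728
Highest: Birchway (15.624).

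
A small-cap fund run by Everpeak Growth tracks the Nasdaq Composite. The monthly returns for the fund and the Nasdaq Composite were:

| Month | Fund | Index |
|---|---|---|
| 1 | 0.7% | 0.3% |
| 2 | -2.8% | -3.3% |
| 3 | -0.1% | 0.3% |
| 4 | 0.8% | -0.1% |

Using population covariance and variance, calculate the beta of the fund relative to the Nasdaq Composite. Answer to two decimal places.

r̄p = -0.3500%,  r̄m = -0.7000%
Cov = Σ(rp − r̄p)(rm − r̄m) / 4 = 2.0900
Var(rm) = Σ(rm − r̄m)² / 4 = 2.2800
β = Cov / Var = 2.0900 / 2.2800 = 0.9167

0.92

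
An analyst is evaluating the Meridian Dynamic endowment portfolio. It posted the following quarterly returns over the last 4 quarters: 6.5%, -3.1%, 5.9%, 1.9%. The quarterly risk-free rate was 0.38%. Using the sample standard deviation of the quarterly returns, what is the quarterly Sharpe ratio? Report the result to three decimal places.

0.546

μ = (6.5 − 3.1 + 5.9 + 1.9) / 4 = 2.8000%
Σ(r − μ)² = 58.9200; sample σ = √(58.9200/3) = 4.4317%
Sharpe = (μ − rf) / σ = (2.8000 − 0.38) / 4.4317 = 2.4200 / 4.4317 = 0.5461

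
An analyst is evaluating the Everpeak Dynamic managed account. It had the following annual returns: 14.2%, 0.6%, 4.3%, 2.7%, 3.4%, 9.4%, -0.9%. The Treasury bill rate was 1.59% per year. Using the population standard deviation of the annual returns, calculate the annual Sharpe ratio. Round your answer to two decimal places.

Mean return r̄ = 33.70 / 7 = 4.8143%
Σ(r − r̄)² = 166.2686; population σ = √(166.2686/7) = 4.8737%
Sharpe = (r̄ − rf) / σ = (4.8143 − 1.59) / 4.8737 = 3.2243 / 4.8737 = 0.6616

0.66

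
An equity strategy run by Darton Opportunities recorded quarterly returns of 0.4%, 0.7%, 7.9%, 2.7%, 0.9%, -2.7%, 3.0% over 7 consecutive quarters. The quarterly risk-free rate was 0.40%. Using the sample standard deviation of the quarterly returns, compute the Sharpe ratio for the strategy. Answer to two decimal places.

Mean return r̄ = 12.90 / 7 = 1.8429%
Σ(r − r̄)² = 63.6771; sample σ = √(63.6771/6) = 3.2577%
Sharpe = (r̄ − rf) / σ = (1.8429 − 0.4) / 3.2577 = 1.4429 / 3.2577 = 0.4429

0.44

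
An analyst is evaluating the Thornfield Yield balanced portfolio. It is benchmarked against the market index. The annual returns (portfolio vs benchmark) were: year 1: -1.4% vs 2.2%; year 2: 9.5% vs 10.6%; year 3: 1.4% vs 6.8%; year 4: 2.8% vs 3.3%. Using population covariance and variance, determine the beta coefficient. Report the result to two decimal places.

r̄p = 3.0750%,  r̄m = 5.7250%
Cov = Σ(rp − r̄p)(rm − r̄m) / 4 = 11.4906
Var(rm) = Σ(rm − r̄m)² / 4 = 10.8069
β = Cov / Var = 11.4906 / 10.8069 = 1.0633

1.06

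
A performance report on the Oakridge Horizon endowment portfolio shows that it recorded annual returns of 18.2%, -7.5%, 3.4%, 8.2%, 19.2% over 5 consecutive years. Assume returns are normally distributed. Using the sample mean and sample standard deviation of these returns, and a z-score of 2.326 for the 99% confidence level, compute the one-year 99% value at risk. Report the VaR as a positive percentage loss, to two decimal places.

17.46

Mean return μ = 41.50 / 5 = 8.3000%
Sample σ = √[Σ(r − μ)² / 4] = √[490.4800 / 4] = √122.6200 = 11.0734%
VaR = −(μ − z·σ) = −(8.3000 − 2.326 × 11.0734) = −(-17.4567) = 17.4567%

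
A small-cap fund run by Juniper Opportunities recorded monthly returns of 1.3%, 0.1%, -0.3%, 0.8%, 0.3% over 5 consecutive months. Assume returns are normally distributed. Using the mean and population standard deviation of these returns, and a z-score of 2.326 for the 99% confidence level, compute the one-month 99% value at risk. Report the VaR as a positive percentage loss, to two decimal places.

0.86

r̄ = (1.3 + 0.1 − 0.3 + 0.8 + 0.3) / 5 = 2.20 / 5 = 0.4400%
Σ(r − r̄)² = 1.5520; population σ = √(1.5520/5) = 0.5571%
VaR = −(r̄ − z·σ) = −(0.4400 − 2.326 × 0.5571) = −(-0.8558) = 0.8558%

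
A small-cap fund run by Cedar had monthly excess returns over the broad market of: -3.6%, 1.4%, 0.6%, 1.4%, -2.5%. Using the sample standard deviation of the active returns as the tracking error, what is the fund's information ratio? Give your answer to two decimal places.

r̄ = (-3.6 + 1.4 + 0.6 + 1.4 − 2.5) / 5 = -0.5400%
Sample std dev = √[22.0320 / 4] = 2.3469%
IR = r̄ / tracking error = -0.5400 / 2.3469 = -0.2301

-0.23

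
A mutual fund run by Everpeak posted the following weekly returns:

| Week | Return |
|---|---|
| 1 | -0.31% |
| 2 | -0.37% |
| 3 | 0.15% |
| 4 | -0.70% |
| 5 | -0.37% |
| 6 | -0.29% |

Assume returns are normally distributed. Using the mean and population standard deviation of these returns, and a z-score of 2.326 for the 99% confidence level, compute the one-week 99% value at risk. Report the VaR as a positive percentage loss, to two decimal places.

0.89

r̄ = (-0.31 − 0.37 + 0.15 − 0.7 − 0.37 − 0.29) / 6 = -0.3150%
Population std dev = √[0.3712 / 6] = 0.2487%
VaR = −(r̄ − z·σ) = −(-0.3150 − 2.326 × 0.2487) = −(-0.8935) = 0.8935%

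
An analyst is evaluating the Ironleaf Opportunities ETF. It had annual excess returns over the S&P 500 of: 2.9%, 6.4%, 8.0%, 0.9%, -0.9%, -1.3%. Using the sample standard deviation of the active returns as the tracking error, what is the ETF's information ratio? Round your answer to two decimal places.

0.69

r̄ = (2.9 + 6.4 + 8 + 0.9 − 0.9 − 1.3) / 6 = 16.00 / 6 = 2.6667%
Σ(r − r̄)² = (2.9 − 2.6667)² + (6.4 − 2.6667)² + (8 − 2.6667)² + … = 74.0133
sample σ = √(74.0133 / 5) = √14.8027 = 3.8474%
IR = r̄ / tracking error = 2.6667 / 3.8474 = 0.6931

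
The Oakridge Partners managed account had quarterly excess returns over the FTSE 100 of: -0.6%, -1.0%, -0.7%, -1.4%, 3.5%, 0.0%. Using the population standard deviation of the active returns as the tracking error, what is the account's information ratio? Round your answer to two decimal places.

Mean return r̄ = -0.20 / 6 = -0.0333%
Population σ = √[Σ(r − r̄)² / 6] = √[16.0533 / 6] = √2.6756 = 1.6357%
IR = r̄ / tracking error = -0.0333 / 1.6357 = -0.0204

-0.02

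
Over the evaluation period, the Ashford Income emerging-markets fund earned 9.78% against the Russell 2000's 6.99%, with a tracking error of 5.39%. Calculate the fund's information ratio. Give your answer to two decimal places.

0.52

IR = (Rp − Rb) / TE = (9.78% − 6.99%) / 5.39% = 2.79% / 5.39% = 0.5176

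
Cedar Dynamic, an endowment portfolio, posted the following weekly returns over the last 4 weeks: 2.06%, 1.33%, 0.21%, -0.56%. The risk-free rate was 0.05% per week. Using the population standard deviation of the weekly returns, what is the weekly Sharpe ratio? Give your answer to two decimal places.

0.70

μ = (2.06 + 1.33 + 0.21 − 0.56) / 4 = 3.040 / 4 = 0.7600%
Population std dev = √[4.0598 / 4] = 1.0074%
Sharpe = (μ − rf) / σ = (0.7600 − 0.05) / 1.0074 = 0.7100 / 1.0074 = 0.7048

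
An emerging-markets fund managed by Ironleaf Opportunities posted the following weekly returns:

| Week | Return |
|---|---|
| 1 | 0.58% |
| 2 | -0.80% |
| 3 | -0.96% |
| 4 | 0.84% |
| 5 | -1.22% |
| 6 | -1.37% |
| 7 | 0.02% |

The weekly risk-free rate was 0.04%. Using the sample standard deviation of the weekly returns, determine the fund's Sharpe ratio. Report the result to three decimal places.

-0.512

r̄ = (0.58 − 0.8 − 0.96 + 0.84 − 1.22 − 1.37 + 0.02) / 7 = -0.4157%
Σ(r − r̄)² = 4.7596; sample σ = √(4.7596/6) = 0.8907%
Sharpe = (r̄ − rf) / σ = (-0.4157 − 0.04) / 0.8907 = -0.4557 / 0.8907 = -0.5116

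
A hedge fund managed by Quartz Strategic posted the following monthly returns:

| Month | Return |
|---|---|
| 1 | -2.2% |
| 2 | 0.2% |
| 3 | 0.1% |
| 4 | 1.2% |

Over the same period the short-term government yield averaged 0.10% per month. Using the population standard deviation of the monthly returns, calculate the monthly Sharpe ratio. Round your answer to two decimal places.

-0.22

μ = (-2.2 + 0.2 + 0.1 + 1.2) / 4 = -0.1750%
Σ(r − μ)² = 6.2075; population σ = √(6.2075/4) = 1.2457%
Sharpe = (μ − rf) / σ = (-0.1750 − 0.1) / 1.2457 = -0.2750 / 1.2457 = -0.2208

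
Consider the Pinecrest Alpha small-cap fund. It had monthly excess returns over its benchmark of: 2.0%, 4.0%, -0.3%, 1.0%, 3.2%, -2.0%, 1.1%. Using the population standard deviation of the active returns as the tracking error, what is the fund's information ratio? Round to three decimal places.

Mean return μ = 9.00 / 7 = 1.2857%
Σ(r − μ)² = 24.9686; population σ = √(24.9686/7) = 1.8886%
IR = μ / tracking error = 1.2857 / 1.8886 = 0.6808

0.681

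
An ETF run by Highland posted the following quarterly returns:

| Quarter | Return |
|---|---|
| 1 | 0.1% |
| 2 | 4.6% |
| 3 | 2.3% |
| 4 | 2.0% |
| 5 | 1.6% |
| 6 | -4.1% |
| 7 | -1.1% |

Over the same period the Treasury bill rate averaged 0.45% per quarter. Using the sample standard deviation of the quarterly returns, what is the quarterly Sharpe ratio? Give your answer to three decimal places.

Mean return r̄ = 5.40 / 7 = 0.7714%
Σ(r − r̄)² = 46.8743; sample σ = √(46.8743/6) = 2.7951%
Sharpe = (r̄ − rf) / σ = (0.7714 − 0.45) / 2.7951 = 0.3214 / 2.7951 = 0.1150

0.115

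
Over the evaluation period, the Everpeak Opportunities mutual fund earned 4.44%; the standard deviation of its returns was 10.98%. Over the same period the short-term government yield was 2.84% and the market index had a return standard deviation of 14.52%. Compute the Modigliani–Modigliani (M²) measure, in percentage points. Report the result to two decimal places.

Sharpe = (Rp − Rf) / σp = (4.44% − 2.84%) / 10.98% = 0.1457
M² = Rf + Sharpe × σm = 2.84% + 0.1457 × 14.52% = 4.9556%

4.96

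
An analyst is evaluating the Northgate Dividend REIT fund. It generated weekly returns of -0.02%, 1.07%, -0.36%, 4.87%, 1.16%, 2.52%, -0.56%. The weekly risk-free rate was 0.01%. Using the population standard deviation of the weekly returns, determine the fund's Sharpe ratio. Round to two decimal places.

Mean return μ = 8.680 / 7 = 1.2400%
Population σ = √[Σ(r − μ)² / 7] = √[22.2382 / 7] = √3.1769 = 1.7824%
Sharpe = (μ − rf) / σ = (1.2400 − 0.01) / 1.7824 = 1.2300 / 1.7824 = 0.6901

0.69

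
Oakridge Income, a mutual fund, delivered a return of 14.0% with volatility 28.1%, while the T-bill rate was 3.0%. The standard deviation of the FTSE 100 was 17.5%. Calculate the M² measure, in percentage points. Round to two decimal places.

Sharpe = (Rp − Rf) / σp = (14.0% − 3.0%) / 28.1% = 0.3915
M² = Rf + Sharpe × σm = 3.0% + 0.3915 × 17.5% = 9.8513%

9.85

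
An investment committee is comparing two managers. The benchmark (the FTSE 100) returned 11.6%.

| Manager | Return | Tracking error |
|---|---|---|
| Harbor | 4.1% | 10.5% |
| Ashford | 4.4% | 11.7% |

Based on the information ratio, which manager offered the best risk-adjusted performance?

Harbor: IR = (4.1% − 11.6%) / 10.5% = -0.714
Ashford: IR = (4.4% − 11.6%) / 11.7% = -0.615
Highest: Ashford (-0.615).

Ashford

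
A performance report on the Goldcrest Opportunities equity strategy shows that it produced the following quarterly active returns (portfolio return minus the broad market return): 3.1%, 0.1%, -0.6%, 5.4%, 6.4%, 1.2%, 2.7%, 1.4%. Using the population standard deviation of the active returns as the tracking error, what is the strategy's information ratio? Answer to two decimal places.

1.07

r̄ = (3.1 + 0.1 − 0.6 + 5.4 + 6.4 + 1.2 + 2.7 + 1.4) / 8 = 2.4625%
Population std dev = √[42.2788 / 8] = 2.2989%
IR = r̄ / tracking error = 2.4625 / 2.2989 = 1.0712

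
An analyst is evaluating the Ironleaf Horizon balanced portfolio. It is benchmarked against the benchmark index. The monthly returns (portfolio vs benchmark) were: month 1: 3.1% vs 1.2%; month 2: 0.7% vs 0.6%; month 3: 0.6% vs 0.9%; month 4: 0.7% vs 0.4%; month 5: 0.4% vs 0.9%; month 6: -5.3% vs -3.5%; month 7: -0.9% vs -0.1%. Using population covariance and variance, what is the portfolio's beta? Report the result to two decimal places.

1.52

r̄p = -0.1000%,  r̄m = 0.0571%
Cov = Σ(rp − r̄p)(rm − r̄m) / 7 = 3.4286
Var(rm) = Σ(rm − r̄m)² / 7 = 2.2596
β = Cov / Var = 3.4286 / 2.2596 = 1.5173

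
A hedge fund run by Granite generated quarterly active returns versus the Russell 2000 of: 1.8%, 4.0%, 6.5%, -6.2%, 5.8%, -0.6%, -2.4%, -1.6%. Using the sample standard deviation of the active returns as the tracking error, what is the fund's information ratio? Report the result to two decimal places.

0.21

Mean return μ = 7.30 / 8 = 0.9125%
Σ(r − μ)² = 135.5888; sample σ = √(135.5888/7) = 4.4011%
IR = μ / tracking error = 0.9125 / 4.4011 = 0.2073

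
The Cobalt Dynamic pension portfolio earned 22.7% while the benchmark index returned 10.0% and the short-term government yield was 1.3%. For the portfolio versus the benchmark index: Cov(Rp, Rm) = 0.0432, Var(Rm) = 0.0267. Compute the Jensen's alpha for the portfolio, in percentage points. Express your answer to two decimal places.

β = Cov / Var = 0.0432 / 0.0267 = 1.6180
E[R] = Rf + β(Rm − Rf) = 1.3% + 1.6180 × (10.0% − 1.3%) = 15.3766%
α = Rp − E[R] = 22.7% − 15.3766% = 7.3234

7.32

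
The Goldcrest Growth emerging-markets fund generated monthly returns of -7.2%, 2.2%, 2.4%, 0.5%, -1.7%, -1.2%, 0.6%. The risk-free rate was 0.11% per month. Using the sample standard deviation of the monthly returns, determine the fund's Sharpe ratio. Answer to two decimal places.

μ = (-7.2 + 2.2 + 2.4 + 0.5 − 1.7 − 1.2 + 0.6) / 7 = -4.40 / 7 = -0.6286%
Σ(r − μ)² = 64.6143; sample σ = √(64.6143/6) = 3.2816%
Sharpe = (μ − rf) / σ = (-0.6286 − 0.11) / 3.2816 = -0.7386 / 3.2816 = -0.2251

-0.23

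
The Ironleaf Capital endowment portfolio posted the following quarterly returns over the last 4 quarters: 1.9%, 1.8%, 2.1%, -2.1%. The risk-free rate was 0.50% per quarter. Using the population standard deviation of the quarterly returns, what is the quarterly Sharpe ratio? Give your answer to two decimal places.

0.24

r̄ = (1.9 + 1.8 + 2.1 − 2.1) / 4 = 3.70 / 4 = 0.9250%
Population std dev = √[12.2475 / 4] = 1.7498%
Sharpe = (r̄ − rf) / σ = (0.9250 − 0.5) / 1.7498 = 0.4250 / 1.7498 = 0.2429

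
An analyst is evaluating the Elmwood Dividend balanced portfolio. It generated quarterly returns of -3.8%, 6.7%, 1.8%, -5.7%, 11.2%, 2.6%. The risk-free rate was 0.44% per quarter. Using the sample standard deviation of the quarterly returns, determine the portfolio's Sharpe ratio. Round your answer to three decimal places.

μ = (-3.8 + 6.7 + 1.8 − 5.7 + 11.2 + 2.6) / 6 = 12.80 / 6 = 2.1333%
Σ(r − μ)² = (-3.8 − 2.1333)² + (6.7 − 2.1333)² + … = 199.9533
σ = √[199.9533 / 5] = 6.3238%
Sharpe = (μ − rf) / σ = (2.1333 − 0.44) / 6.3238 = 1.6933 / 6.3238 = 0.2678

0.268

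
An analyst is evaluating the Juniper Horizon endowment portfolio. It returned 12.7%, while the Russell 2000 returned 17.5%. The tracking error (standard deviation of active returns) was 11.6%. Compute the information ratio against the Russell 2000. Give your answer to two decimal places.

-0.41

IR = (Rp − Rb) / TE = (12.7% − 17.5%) / 11.6% = -4.80% / 11.6% = -0.4138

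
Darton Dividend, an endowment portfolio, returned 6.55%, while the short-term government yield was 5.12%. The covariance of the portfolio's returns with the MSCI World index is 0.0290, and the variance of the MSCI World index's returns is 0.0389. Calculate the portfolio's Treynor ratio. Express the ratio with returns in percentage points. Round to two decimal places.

β = Cov / Var = 0.0290 / 0.0389 = 0.7455
Treynor = (Rp − Rf) / β = (6.55% − 5.12%) / 0.7455 = 1.43 / 0.7455 = 1.9182

1.92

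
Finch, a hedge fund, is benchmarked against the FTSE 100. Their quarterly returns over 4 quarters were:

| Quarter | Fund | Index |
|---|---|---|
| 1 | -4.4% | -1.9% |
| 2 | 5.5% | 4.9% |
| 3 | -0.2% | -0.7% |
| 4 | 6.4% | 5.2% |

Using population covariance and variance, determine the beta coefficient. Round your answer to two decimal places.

1.34

r̄p = 1.8250%,  r̄m = 1.8750%
Cov = Σ(rp − r̄p)(rm − r̄m) / 4 = 13.7606
Var(rm) = Σ(rm − r̄m)² / 4 = 10.2719
β = Cov / Var = 13.7606 / 10.2719 = 1.3396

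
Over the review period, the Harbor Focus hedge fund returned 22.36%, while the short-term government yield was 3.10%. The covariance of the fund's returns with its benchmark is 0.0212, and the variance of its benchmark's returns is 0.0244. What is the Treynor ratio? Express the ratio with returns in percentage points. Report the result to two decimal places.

β = Cov / Var = 0.0212 / 0.0244 = 0.8689
Treynor = (Rp − Rf) / β = (22.36% − 3.10%) / 0.8689 = 19.26 / 0.8689 = 22.1660

22.17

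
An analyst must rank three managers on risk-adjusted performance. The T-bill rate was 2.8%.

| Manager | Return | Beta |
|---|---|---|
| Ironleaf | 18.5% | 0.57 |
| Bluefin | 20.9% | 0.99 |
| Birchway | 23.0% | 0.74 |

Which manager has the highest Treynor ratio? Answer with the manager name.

Ironleaf: Treynor = (18.5% − 2.8%) / 0.57 = 27.544
Bluefin: Treynor = (20.9% − 2.8%) / 0.99 = 18.283
Birchway: Treynor = (23.0% − 2.8%) / 0.74 = 27.297
Highest: Ironleaf (27.544).

Ironleaf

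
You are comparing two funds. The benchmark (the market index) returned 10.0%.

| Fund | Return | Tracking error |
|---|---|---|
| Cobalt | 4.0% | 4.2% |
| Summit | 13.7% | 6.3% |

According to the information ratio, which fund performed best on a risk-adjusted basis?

Cobalt: IR = (4.0% − 10.0%) / 4.2% = -1.429
Summit: IR = (13.7% − 10.0%) / 6.3% = 0.587
Highest: Summit (0.587).

Summit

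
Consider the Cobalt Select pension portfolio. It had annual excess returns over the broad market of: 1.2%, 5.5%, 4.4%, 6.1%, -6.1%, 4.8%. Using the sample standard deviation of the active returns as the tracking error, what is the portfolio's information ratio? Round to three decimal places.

0.575

μ = (1.2 + 5.5 + 4.4 + 6.1 − 6.1 + 4.8) / 6 = 2.6500%
Σ(r − μ)² = 106.3750; sample σ = √(106.3750/5) = 4.6125%
IR = μ / tracking error = 2.6500 / 4.6125 = 0.5745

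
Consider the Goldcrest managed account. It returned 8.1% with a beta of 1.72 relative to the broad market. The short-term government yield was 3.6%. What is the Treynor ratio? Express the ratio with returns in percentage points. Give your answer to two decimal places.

Treynor = (Rp − Rf) / β = (8.1% − 3.6%) / 1.72 = 4.50 / 1.72 = 2.6163

2.62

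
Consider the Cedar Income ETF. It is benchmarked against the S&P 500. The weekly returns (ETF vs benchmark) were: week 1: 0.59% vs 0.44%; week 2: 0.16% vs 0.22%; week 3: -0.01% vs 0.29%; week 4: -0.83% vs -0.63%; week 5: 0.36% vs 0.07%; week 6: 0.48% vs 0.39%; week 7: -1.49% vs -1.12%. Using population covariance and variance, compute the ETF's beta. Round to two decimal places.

1.26

r̄p = -0.1057%,  r̄m = -0.0486%
Cov = Σ(rp − r̄p)(rm − r̄m) / 7 = 0.3800
Var(rm) = Σ(rm − r̄m)² / 7 = 0.3026
β = Cov / Var = 0.3800 / 0.3026 = 1.2558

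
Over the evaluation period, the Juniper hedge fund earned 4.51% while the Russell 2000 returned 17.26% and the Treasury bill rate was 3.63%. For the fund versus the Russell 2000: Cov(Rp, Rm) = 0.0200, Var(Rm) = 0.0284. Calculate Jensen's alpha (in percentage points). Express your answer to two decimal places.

β = Cov / Var = 0.0200 / 0.0284 = 0.7042
E[R] = Rf + β(Rm − Rf) = 3.63% + 0.7042 × (17.26% − 3.63%) = 13.2282%
α = Rp − E[R] = 4.51% − 13.2282% = -8.7182

-8.72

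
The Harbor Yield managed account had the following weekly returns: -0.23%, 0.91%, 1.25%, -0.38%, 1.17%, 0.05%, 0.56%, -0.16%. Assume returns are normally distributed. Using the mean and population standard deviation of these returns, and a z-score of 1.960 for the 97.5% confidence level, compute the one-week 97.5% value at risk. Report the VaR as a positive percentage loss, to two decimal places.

r̄ = (-0.23 + 0.91 + 1.25 − 0.38 + 1.17 + 0.05 + 0.56 − 0.16) / 8 = 3.170 / 8 = 0.3963%
Σ(r − r̄)² = (-0.23 − 0.3963)² + (0.91 − 0.3963)² + … = 3.0424
σ = √[3.0424 / 8] = 0.6167%
VaR = −(r̄ − z·σ) = −(0.3963 − 1.960 × 0.6167) = −(-0.8124) = 0.8124%

0.81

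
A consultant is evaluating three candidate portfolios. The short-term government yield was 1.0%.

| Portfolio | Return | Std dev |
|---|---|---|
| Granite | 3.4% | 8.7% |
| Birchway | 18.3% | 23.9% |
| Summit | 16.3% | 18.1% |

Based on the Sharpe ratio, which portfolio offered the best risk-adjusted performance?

Summit

Granite: Sharpe ratio = (3.4% − 1.0%) / 8.7% = 0.276
Birchway: Sharpe ratio = (18.3% − 1.0%) / 23.9% = 0.724
Summit: Sharpe ratio = (16.3% − 1.0%) / 18.1% = 0.845
Highest: Summit (0.845).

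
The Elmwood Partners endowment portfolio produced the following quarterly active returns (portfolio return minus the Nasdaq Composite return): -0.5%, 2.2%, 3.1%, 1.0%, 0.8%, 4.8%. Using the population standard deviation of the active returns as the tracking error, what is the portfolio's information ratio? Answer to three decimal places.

Mean return r̄ = 11.40 / 6 = 1.9000%
Σ(r − r̄)² = 17.7200; population σ = √(17.7200/6) = 1.7185%
IR = r̄ / tracking error = 1.9000 / 1.7185 = 1.1056

1.106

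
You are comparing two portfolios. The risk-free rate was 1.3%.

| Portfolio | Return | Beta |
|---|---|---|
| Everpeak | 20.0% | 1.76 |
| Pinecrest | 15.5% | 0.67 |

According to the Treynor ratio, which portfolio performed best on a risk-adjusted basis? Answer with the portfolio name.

Pinecrest

Everpeak: Treynor = (20.0% − 1.3%) / 1.76 = 10.625
Pinecrest: Treynor = (15.5% − 1.3%) / 0.67 = 21.194
Highest: Pinecrest (21.194).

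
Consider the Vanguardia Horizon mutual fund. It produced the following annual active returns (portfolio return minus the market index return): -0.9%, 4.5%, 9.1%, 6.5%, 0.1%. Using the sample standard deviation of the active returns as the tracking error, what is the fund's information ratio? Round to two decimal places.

r̄ = (-0.9 + 4.5 + 9.1 + 6.5 + 0.1) / 5 = 19.30 / 5 = 3.8600%
Σ(r − r̄)² = (-0.9 − 3.8600)² + (4.5 − 3.8600)² + (9.1 − 3.8600)² + … = 71.6320
σ = √[71.6320 / 4] = 4.2318%
IR = r̄ / tracking error = 3.8600 / 4.2318 = 0.9121

0.91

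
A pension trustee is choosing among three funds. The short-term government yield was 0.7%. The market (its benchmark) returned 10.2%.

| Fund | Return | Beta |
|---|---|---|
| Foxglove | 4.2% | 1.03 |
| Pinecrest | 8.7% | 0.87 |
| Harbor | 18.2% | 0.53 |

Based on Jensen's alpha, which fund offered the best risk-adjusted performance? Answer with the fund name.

Harbor

Foxglove: α = 4.2% − [0.7% + 1.03 × (10.2% − 0.7%)] = -6.285
Pinecrest: α = 8.7% − [0.7% + 0.87 × (10.2% − 0.7%)] = -0.265
Harbor: α = 18.2% − [0.7% + 0.53 × (10.2% − 0.7%)] = 12.465
Highest: Harbor (12.465).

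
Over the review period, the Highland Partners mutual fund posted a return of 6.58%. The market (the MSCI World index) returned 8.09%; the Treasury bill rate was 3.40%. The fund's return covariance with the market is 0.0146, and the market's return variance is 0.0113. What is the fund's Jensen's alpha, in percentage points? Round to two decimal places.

-2.88

β = Cov / Var = 0.0146 / 0.0113 = 1.2920
E[R] = Rf + β(Rm − Rf) = 3.40% + 1.2920 × (8.09% − 3.40%) = 9.4595%
α = Rp − E[R] = 6.58% − 9.4595% = -2.8795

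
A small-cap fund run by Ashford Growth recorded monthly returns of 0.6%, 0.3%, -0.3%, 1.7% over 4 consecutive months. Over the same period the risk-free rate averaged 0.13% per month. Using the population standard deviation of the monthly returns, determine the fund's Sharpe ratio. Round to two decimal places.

r̄ = (0.6 + 0.3 − 0.3 + 1.7) / 4 = 2.30 / 4 = 0.5750%
Population std dev = √[2.1075 / 4] = 0.7259%
Sharpe = (r̄ − rf) / σ = (0.5750 − 0.13) / 0.7259 = 0.4450 / 0.7259 = 0.6130

0.61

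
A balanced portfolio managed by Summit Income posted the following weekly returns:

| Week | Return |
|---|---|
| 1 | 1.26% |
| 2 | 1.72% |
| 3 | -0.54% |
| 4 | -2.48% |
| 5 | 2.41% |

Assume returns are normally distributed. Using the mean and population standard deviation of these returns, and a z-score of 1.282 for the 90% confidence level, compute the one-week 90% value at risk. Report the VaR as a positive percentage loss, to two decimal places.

1.80

Mean return r̄ = 2.370 / 5 = 0.4740%
Population σ = √[Σ(r − r̄)² / 5] = √[15.6727 / 5] = √3.1345 = 1.7705%
VaR = −(r̄ − z·σ) = −(0.4740 − 1.282 × 1.7705) = −(-1.7958) = 1.7958%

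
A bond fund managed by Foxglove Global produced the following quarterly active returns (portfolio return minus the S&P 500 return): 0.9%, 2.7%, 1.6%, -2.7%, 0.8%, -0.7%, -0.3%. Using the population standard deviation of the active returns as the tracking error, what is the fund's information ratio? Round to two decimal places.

Mean return r̄ = 2.30 / 7 = 0.3286%
Σ(r − r̄)² = 18.4143; population σ = √(18.4143/7) = 1.6219%
IR = r̄ / tracking error = 0.3286 / 1.6219 = 0.2026

0.20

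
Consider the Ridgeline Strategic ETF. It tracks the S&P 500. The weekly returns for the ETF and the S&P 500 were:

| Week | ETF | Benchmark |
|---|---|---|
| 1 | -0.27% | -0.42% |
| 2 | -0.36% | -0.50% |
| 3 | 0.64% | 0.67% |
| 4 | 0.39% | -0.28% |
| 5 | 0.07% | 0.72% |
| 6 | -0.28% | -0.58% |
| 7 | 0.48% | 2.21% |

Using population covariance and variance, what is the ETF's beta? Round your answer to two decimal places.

0.28

r̄p = 0.0957%,  r̄m = 0.2600%
Cov = Σ(rp − r̄p)(rm − r̄m) / 7 = 0.2446
Var(rm) = Σ(rm − r̄m)² / 7 = 0.8885
β = Cov / Var = 0.2446 / 0.8885 = 0.2753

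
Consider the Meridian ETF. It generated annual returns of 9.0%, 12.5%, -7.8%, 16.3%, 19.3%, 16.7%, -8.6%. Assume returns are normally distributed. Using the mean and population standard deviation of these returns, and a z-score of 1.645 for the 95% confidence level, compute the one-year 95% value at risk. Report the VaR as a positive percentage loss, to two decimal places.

r̄ = (9 + 12.5 − 7.8 + 16.3 + 19.3 + 16.7 − 8.6) / 7 = 57.40 / 7 = 8.2000%
Σ(r − r̄)² = 818.4400; population σ = √(818.4400/7) = 10.8130%
VaR = −(r̄ − z·σ) = −(8.2000 − 1.645 × 10.8130) = −(-9.5874) = 9.5874%

9.59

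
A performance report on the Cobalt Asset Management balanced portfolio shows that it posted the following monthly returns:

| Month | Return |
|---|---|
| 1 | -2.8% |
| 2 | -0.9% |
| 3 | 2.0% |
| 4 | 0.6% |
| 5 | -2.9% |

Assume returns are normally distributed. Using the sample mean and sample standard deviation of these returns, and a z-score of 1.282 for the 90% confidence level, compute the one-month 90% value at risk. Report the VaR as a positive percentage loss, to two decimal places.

3.54

Mean return r̄ = -4.00 / 5 = -0.8000%
Sample std dev = √[18.2200 / 4] = 2.1342%
VaR = −(r̄ − z·σ) = −(-0.8000 − 1.282 × 2.1342) = −(-3.5360) = 3.5360%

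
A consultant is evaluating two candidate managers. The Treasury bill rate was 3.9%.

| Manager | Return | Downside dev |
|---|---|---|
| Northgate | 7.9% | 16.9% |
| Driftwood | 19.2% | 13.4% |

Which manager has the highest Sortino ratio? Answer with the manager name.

Driftwood

Northgate: Sortino ratio = (7.9% − 3.9%) / 16.9% = 0.237
Driftwood: Sortino ratio = (19.2% − 3.9%) / 13.4% = 1.142
Highest: Driftwood (1.142).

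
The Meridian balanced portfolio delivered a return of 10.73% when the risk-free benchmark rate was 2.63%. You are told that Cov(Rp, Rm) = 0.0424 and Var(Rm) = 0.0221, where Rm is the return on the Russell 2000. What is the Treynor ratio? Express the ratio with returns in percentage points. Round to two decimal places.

β = Cov / Var = 0.0424 / 0.0221 = 1.9186
Treynor = (Rp − Rf) / β = (10.73% − 2.63%) / 1.9186 = 8.10 / 1.9186 = 4.2218

4.22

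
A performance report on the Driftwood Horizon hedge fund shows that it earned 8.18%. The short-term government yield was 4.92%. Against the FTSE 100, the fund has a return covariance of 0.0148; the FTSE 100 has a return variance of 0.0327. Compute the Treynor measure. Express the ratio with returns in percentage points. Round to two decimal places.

7.20

β = Cov / Var = 0.0148 / 0.0327 = 0.4526
Treynor = (Rp − Rf) / β = (8.18% − 4.92%) / 0.4526 = 3.26 / 0.4526 = 7.2028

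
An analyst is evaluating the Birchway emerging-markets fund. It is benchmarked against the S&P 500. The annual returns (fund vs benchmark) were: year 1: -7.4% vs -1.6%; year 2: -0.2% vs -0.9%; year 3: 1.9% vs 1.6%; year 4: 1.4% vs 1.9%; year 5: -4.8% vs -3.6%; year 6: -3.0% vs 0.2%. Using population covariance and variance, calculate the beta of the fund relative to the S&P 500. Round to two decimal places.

1.37

r̄p = -2.0167%,  r̄m = -0.4000%
Cov = Σ(rp − r̄p)(rm − r̄m) / 6 = 4.9267
Var(rm) = Σ(rm − r̄m)² / 6 = 3.5967
β = Cov / Var = 4.9267 / 3.5967 = 1.3698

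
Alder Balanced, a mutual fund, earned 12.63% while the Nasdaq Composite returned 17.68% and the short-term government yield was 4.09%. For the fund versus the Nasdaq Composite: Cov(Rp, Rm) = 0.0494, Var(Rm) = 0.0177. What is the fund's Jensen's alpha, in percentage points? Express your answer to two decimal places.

-29.39

β = Cov / Var = 0.0494 / 0.0177 = 2.7910
E[R] = Rf + β(Rm − Rf) = 4.09% + 2.7910 × (17.68% − 4.09%) = 42.0197%
α = Rp − E[R] = 12.63% − 42.0197% = -29.3897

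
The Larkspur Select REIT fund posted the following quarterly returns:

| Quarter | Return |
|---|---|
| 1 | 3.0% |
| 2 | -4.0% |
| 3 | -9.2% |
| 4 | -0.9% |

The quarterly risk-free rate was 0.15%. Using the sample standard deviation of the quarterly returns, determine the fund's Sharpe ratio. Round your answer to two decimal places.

Mean return r̄ = -11.10 / 4 = -2.7750%
Sample std dev = √[79.6475 / 3] = 5.1526%
Sharpe = (r̄ − rf) / σ = (-2.7750 − 0.15) / 5.1526 = -2.9250 / 5.1526 = -0.5677

-0.57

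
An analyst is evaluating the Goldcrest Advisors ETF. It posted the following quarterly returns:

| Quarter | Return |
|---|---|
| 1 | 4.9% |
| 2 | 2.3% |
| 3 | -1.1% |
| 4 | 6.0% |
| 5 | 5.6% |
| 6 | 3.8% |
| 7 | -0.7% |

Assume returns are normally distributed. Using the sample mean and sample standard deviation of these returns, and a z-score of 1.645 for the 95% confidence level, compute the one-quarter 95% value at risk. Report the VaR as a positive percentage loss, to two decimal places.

r̄ = (4.9 + 2.3 − 1.1 + 6 + 5.6 + 3.8 − 0.7) / 7 = 2.9714%
Σ(r − r̄)² = (4.9 − 2.9714)² + (2.3 − 2.9714)² + … = 50.9943
σ = √[50.9943 / 6] = 2.9153%
VaR = −(r̄ − z·σ) = −(2.9714 − 1.645 × 2.9153) = −(-1.8243) = 1.8243%

1.82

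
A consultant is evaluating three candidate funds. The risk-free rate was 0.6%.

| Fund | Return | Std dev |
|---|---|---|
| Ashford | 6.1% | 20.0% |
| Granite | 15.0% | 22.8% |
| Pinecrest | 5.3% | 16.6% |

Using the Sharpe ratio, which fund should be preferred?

Granite

Ashford: Sharpe ratio = (6.1% − 0.6%) / 20.0% = 0.275
Granite: Sharpe ratio = (15.0% − 0.6%) / 22.8% = 0.632
Pinecrest: Sharpe ratio = (5.3% − 0.6%) / 16.6% = 0.283
Highest: Granite (0.632).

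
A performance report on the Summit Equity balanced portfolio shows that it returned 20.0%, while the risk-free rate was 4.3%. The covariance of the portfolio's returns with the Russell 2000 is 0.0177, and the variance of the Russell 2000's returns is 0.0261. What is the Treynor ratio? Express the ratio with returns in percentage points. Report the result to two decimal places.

23.15

β = Cov / Var = 0.0177 / 0.0261 = 0.6782
Treynor = (Rp − Rf) / β = (20.0% − 4.3%) / 0.6782 = 15.70 / 0.6782 = 23.1495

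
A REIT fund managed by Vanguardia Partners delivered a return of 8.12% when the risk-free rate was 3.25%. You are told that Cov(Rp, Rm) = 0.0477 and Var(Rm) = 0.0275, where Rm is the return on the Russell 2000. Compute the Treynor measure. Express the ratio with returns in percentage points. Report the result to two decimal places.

2.81

β = Cov / Var = 0.0477 / 0.0275 = 1.7345
Treynor = (Rp − Rf) / β = (8.12% − 3.25%) / 1.7345 = 4.87 / 1.7345 = 2.8077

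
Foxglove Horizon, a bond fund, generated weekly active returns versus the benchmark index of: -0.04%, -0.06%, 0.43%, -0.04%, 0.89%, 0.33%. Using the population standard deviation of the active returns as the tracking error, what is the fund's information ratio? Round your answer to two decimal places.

r̄ = (-0.04 − 0.06 + 0.43 − 0.04 + 0.89 + 0.33) / 6 = 0.2517%
Σ(r − r̄)² = (-0.04 − 0.2517)² + (-0.06 − 0.2517)² + (0.43 − 0.2517)² + … = 0.7127
population σ = √(0.7127 / 6) = √0.1188 = 0.3447%
IR = r̄ / tracking error = 0.2517 / 0.3447 = 0.7302

0.73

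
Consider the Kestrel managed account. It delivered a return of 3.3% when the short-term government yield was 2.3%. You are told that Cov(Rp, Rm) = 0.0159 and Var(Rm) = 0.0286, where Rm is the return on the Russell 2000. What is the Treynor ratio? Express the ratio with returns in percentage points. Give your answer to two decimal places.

1.80

β = Cov / Var = 0.0159 / 0.0286 = 0.5559
Treynor = (Rp − Rf) / β = (3.3% − 2.3%) / 0.5559 = 1.00 / 0.5559 = 1.7989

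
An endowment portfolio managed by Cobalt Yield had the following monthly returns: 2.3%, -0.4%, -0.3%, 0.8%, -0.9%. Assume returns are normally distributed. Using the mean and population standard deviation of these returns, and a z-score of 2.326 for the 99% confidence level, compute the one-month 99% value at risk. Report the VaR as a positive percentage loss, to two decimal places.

2.36

r̄ = (2.3 − 0.4 − 0.3 + 0.8 − 0.9) / 5 = 1.50 / 5 = 0.3000%
Population σ = √[Σ(r − r̄)² / 5] = √[6.5400 / 5] = √1.3080 = 1.1437%
VaR = −(r̄ − z·σ) = −(0.3000 − 2.326 × 1.1437) = −(-2.3602) = 2.3602%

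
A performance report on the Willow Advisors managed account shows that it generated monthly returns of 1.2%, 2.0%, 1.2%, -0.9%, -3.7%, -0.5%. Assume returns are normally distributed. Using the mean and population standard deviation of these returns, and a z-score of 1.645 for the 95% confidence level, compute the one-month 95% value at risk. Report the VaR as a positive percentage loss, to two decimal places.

μ = (1.2 + 2 + 1.2 − 0.9 − 3.7 − 0.5) / 6 = -0.70 / 6 = -0.1167%
Σ(r − μ)² = (1.2 − (-0.1167))² + (2 − (-0.1167))² + (1.2 − (-0.1167))² + … = 21.5483
population σ = √(21.5483 / 6) = √3.5914 = 1.8951%
VaR = −(μ − z·σ) = −(-0.1167 − 1.645 × 1.8951) = −(-3.2341) = 3.2341%

3.23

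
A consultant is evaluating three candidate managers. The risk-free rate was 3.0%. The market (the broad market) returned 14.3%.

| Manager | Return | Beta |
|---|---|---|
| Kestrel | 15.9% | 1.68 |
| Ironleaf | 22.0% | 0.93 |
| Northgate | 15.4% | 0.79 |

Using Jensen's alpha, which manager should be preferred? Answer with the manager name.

Ironleaf

Kestrel: α = 15.9% − [3.0% + 1.68 × (14.3% − 3.0%)] = -6.084
Ironleaf: α = 22.0% − [3.0% + 0.93 × (14.3% − 3.0%)] = 8.491
Northgate: α = 15.4% − [3.0% + 0.79 × (14.3% − 3.0%)] = 3.473
Highest: Ironleaf (8.491).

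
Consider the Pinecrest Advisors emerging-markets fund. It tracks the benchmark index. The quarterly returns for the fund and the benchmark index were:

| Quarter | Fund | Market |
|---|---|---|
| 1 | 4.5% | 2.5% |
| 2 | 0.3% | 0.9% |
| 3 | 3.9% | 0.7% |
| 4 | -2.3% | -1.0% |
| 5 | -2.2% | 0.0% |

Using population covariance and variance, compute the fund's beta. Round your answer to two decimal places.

2.10

r̄p = 0.8400%,  r̄m = 0.6200%
Cov = Σ(rp − r̄p)(rm − r̄m) / 5 = 2.7892
Var(rm) = Σ(rm − r̄m)² / 5 = 1.3256
β = Cov / Var = 2.7892 / 1.3256 = 2.1041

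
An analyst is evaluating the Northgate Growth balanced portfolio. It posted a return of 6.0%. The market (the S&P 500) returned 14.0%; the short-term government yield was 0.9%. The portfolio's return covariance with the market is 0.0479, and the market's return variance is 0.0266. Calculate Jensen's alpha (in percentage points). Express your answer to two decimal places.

-18.49

β = Cov / Var = 0.0479 / 0.0266 = 1.8008
E[R] = Rf + β(Rm − Rf) = 0.9% + 1.8008 × (14.0% − 0.9%) = 24.4905%
α = Rp − E[R] = 6.0% − 24.4905% = -18.4905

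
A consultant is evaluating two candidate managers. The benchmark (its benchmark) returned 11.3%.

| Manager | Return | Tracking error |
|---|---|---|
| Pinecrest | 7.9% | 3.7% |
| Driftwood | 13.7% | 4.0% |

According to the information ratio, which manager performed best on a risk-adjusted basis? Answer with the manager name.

Pinecrest: IR = (7.9% − 11.3%) / 3.7% = -0.919
Driftwood: IR = (13.7% − 11.3%) / 4.0% = 0.600
Highest: Driftwood (0.600).

Driftwood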